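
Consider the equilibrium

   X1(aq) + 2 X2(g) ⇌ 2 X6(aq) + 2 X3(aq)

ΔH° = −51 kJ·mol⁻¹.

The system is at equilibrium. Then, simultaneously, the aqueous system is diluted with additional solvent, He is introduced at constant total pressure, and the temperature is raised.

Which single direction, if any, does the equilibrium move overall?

cannot be determined

Dilution lowers every aqueous concentration by the same factor. Δn_aq = 4 − 1 = +3, so the system shifts toward the side with more dissolved moles — to the right.
Adding inert gas at constant total pressure expands the volume and lowers every reacting partial pressure. With Δn_gas = 0 − 2 = -2, Q moves away from K toward the side with fewer gas moles, so the system shifts toward the side with more gas moles — to the left.
The forward reaction is exothermic. Raising T favours the endothermic direction — shift to the left.
The individual effects push in opposite directions; without quantitative information the net direction cannot be determined.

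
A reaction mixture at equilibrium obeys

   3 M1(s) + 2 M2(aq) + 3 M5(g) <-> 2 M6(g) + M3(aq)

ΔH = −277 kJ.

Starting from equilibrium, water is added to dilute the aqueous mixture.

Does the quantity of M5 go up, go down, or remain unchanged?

Dilution lowers every aqueous concentration by the same factor. Δn_aq = 1 − 2 = -1, so the system shifts toward the side with more dissolved moles — to the left.
The net shift is to the left. M5 is a reactant, so its amount increases.

increases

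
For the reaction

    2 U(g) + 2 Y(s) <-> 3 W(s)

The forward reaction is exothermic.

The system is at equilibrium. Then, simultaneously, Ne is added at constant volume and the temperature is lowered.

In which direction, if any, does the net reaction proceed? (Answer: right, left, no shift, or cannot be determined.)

right

At constant volume, adding an inert gas leaves every reacting species' partial pressure unchanged, so Q is unchanged — no shift from this change.
The forward reaction is exothermic. Lowering T favours the exothermic direction — shift to the right.
Only the nonzero effect(s) matter; the net shift is to the right.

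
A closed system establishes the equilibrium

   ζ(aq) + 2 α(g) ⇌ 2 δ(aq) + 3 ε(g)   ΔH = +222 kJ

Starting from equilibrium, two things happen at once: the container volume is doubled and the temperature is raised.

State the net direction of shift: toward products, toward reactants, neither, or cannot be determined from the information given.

Gas moles: reactants 2, products 3 (Δn_gas = +1). Expansion shifts the system toward the side with more moles of gas — to the right.
The forward reaction is endothermic. Raising T favours the endothermic direction — shift to the right.
All effects act in the same direction — net shift to the right.

right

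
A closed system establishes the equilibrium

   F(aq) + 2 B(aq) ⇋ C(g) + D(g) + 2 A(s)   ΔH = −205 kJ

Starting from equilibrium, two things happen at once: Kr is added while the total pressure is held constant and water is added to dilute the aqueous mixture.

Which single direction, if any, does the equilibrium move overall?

cannot be determined

Adding inert gas at constant total pressure expands the volume and lowers every reacting partial pressure. With Δn_gas = 2 − 0 = +2, Q moves away from K toward the side with fewer gas moles, so the system shifts toward the side with more gas moles — to the right.
Dilution lowers every aqueous concentration by the same factor. Δn_aq = 0 − 3 = -3, so the system shifts toward the side with more dissolved moles — to the left.
The individual effects push in opposite directions; without quantitative information the net direction cannot be determined.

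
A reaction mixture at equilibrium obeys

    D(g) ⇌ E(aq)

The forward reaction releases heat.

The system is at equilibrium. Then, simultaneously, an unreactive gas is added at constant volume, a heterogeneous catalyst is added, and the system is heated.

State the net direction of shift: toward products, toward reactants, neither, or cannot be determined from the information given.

left

At constant volume, adding an inert gas leaves every reacting species' partial pressure unchanged, so Q is unchanged — no shift from this change.
A catalyst speeds both forward and reverse rates equally; it changes neither Q nor K — no shift from this change.
The forward reaction is exothermic. Raising T favours the endothermic direction — shift to the left.
Only the nonzero effect(s) matter; the net shift is to the left.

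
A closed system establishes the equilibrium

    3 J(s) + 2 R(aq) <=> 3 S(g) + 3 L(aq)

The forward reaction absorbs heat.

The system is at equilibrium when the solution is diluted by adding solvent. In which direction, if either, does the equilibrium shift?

Dilution lowers every aqueous concentration by the same factor. Δn_aq = 3 − 2 = +1, so the system shifts toward the side with more dissolved moles — to the right.

right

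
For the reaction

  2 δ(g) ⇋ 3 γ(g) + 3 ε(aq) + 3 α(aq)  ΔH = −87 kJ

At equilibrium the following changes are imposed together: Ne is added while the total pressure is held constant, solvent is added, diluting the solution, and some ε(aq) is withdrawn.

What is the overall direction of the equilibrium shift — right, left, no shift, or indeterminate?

right

Adding inert gas at constant total pressure expands the volume and lowers every reacting partial pressure. With Δn_gas = 3 − 2 = +1, Q moves away from K toward the side with fewer gas moles, so the system shifts toward the side with more gas moles — to the right.
Dilution lowers every aqueous concentration by the same factor. Δn_aq = 6 − 0 = +6, so the system shifts toward the side with more dissolved moles — to the right.
Removing ε (aq), a product, drives the reaction to the right.
All effects act in the same direction — net shift to the right.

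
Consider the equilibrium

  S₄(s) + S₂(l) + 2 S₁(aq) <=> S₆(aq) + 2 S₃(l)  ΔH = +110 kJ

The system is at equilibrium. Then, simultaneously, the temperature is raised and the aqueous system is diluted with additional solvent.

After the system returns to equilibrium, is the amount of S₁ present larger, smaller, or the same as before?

The forward reaction is endothermic. Raising T favours the endothermic direction — shift to the right.
Dilution lowers every aqueous concentration by the same factor. Δn_aq = 1 − 2 = -1, so the system shifts toward the side with more dissolved moles — to the left.
The two effects oppose each other, so the net shift — and hence the change in S₁ — cannot be determined from the given information.

cannot be determined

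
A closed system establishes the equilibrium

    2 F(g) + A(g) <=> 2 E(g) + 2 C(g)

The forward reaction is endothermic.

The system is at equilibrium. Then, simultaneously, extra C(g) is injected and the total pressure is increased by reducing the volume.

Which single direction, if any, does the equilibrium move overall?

Adding C (g), a product, drives the reaction to the left.
Gas moles: reactants 3, products 4 (Δn_gas = +1). Compression shifts the system toward the side with fewer moles of gas — to the left.
All effects act in the same direction — net shift to the left.

left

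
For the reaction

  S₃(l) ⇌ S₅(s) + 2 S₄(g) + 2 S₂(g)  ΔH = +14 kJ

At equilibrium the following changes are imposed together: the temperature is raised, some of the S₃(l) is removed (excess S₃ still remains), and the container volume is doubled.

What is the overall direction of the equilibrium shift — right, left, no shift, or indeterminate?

The forward reaction is endothermic. Raising T favours the endothermic direction — shift to the right.
S₃ is a pure liquid; its activity is 1 regardless of amount, so Q is unaffected — no shift from this change.
Gas moles: reactants 0, products 4 (Δn_gas = +4). Expansion shifts the system toward the side with more moles of gas — to the right.
Only the nonzero effect(s) matter; the net shift is to the right.

right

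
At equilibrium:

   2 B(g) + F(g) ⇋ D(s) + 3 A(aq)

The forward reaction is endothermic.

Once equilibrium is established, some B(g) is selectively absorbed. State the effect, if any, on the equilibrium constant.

The equilibrium constant depends only on temperature. This perturbation may move the position of equilibrium, but since T is unchanged, K itself is unchanged.

unchanged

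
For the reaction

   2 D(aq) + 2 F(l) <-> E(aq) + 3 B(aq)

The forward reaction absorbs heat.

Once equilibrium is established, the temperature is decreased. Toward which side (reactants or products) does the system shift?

The forward reaction is endothermic. Lowering T favours the exothermic direction — shift to the left.

left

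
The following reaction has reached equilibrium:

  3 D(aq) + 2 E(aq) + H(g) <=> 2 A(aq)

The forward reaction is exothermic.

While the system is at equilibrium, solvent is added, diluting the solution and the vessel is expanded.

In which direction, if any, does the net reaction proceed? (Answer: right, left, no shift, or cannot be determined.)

left

Dilution lowers every aqueous concentration by the same factor. Δn_aq = 2 − 5 = -3, so the system shifts toward the side with more dissolved moles — to the left.
Gas moles: reactants 1, products 0 (Δn_gas = -1). Expansion shifts the system toward the side with more moles of gas — to the left.
All effects act in the same direction — net shift to the left.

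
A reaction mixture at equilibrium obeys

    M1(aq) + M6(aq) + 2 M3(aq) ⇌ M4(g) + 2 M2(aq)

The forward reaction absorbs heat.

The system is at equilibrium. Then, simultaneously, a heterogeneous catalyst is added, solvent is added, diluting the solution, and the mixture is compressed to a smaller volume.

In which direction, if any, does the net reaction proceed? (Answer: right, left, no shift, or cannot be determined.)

A catalyst speeds both forward and reverse rates equally; it changes neither Q nor K — no shift from this change.
Dilution lowers every aqueous concentration by the same factor. Δn_aq = 2 − 4 = -2, so the system shifts toward the side with more dissolved moles — to the left.
Gas moles: reactants 0, products 1 (Δn_gas = +1). Compression shifts the system toward the side with fewer moles of gas — to the left.
Only the nonzero effect(s) matter; the net shift is to the left.

left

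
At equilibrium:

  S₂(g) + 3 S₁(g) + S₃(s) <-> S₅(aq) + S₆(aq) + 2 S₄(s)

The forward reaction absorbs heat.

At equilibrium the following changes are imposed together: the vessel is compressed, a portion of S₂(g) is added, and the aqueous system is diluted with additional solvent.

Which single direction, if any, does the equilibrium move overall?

right

Gas moles: reactants 4, products 0 (Δn_gas = -4). Compression shifts the system toward the side with fewer moles of gas — to the right.
Adding S₂ (g), a reactant, drives the reaction to the right.
Dilution lowers every aqueous concentration by the same factor. Δn_aq = 2 − 0 = +2, so the system shifts toward the side with more dissolved moles — to the right.
All effects act in the same direction — net shift to the right.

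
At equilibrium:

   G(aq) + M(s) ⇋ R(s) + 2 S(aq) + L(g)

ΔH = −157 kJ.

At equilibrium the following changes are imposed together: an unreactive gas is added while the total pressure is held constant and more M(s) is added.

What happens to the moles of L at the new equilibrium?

Adding inert gas at constant total pressure expands the volume and lowers every reacting partial pressure. With Δn_gas = 1 − 0 = +1, Q moves away from K toward the side with fewer gas moles, so the system shifts toward the side with more gas moles — to the right.
M is a pure solid; its activity is 1 regardless of amount, so Q is unaffected — no shift from this change.
The net shift is to the right. L is a product, so its amount increases.

increases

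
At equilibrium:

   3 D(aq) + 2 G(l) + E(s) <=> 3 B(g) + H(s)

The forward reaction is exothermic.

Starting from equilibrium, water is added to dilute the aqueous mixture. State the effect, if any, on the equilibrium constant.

The equilibrium constant depends only on temperature. This perturbation may move the position of equilibrium, but since T is unchanged, K itself is unchanged.

unchanged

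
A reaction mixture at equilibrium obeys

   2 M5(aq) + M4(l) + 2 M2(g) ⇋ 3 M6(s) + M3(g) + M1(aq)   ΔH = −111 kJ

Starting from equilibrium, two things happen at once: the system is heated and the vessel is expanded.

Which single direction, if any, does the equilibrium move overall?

The forward reaction is exothermic. Raising T favours the endothermic direction — shift to the left.
Gas moles: reactants 2, products 1 (Δn_gas = -1). Expansion shifts the system toward the side with more moles of gas — to the left.
All effects act in the same direction — net shift to the left.

left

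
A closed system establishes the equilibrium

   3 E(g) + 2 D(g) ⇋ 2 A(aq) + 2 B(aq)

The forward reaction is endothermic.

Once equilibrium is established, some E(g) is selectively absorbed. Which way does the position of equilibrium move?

Removing E (g), a reactant, drives the reaction to the left.

left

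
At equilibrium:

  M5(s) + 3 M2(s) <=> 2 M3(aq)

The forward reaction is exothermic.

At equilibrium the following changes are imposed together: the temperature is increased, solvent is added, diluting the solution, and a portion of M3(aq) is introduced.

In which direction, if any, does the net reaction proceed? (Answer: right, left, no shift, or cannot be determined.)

The forward reaction is exothermic. Raising T favours the endothermic direction — shift to the left.
Dilution lowers every aqueous concentration by the same factor. Δn_aq = 2 − 0 = +2, so the system shifts toward the side with more dissolved moles — to the right.
Adding M3 (aq), a product, drives the reaction to the left.
The individual effects push in opposite directions; without quantitative information the net direction cannot be determined.

cannot be determined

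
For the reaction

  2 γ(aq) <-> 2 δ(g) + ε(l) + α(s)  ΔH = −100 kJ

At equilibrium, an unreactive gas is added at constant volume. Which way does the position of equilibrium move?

At constant volume, adding an inert gas leaves every reacting species' partial pressure unchanged, so Q is unchanged — no shift from this change.

no shift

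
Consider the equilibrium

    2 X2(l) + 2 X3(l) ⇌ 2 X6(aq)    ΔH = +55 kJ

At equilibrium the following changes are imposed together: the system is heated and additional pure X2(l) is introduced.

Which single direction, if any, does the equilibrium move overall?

right

The forward reaction is endothermic. Raising T favours the endothermic direction — shift to the right.
X2 is a pure liquid; its activity is 1 regardless of amount, so Q is unaffected — no shift from this change.
Only the nonzero effect(s) matter; the net shift is to the right.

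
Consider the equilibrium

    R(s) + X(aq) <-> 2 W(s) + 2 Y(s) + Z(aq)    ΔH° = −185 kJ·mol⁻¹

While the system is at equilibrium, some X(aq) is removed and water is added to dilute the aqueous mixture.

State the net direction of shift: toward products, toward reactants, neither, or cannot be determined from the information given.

left

Removing X (aq), a reactant, drives the reaction to the left.
Dilution scales every aqueous concentration by the same factor. Δn_aq = 1 − 1 = 0, so Q is unchanged — no shift.
Only the nonzero effect(s) matter; the net shift is to the left.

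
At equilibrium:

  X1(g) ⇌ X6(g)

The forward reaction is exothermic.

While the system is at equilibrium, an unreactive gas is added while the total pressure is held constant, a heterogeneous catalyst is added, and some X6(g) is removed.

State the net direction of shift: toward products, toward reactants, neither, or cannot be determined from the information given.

right

Adding inert gas at constant total pressure expands the volume, scaling every reacting partial pressure by the same factor. Δn_gas = 1 − 1 = 0, so Q is unchanged — no shift.
A catalyst speeds both forward and reverse rates equally; it changes neither Q nor K — no shift from this change.
Removing X6 (g), a product, drives the reaction to the right.
Only the nonzero effect(s) matter; the net shift is to the right.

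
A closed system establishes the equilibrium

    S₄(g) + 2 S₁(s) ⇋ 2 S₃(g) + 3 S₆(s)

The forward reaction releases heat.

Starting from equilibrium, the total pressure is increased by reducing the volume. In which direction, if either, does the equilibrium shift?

left

Gas moles: reactants 1, products 2 (Δn_gas = +1). Compression shifts the system toward the side with fewer moles of gas — to the left.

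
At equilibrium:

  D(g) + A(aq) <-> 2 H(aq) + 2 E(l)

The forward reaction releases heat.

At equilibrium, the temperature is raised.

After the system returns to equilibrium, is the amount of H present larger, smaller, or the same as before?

The forward reaction is exothermic. Raising T favours the endothermic direction — shift to the left.
The net shift is to the left. H is a product, so its amount decreases.

decreases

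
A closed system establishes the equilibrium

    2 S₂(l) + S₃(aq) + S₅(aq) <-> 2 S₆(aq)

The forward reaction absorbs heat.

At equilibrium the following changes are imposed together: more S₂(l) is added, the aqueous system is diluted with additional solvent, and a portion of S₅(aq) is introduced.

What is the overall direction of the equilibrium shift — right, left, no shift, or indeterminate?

right

S₂ is a pure liquid; its activity is 1 regardless of amount, so Q is unaffected — no shift from this change.
Dilution scales every aqueous concentration by the same factor. Δn_aq = 2 − 2 = 0, so Q is unchanged — no shift.
Adding S₅ (aq), a reactant, drives the reaction to the right.
Only the nonzero effect(s) matter; the net shift is to the right.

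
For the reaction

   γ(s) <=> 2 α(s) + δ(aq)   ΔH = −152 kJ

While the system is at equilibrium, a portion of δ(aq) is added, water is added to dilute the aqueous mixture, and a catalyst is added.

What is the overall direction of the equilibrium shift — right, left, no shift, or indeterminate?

cannot be determined

Adding δ (aq), a product, drives the reaction to the left.
Dilution lowers every aqueous concentration by the same factor. Δn_aq = 1 − 0 = +1, so the system shifts toward the side with more dissolved moles — to the right.
A catalyst speeds both forward and reverse rates equally; it changes neither Q nor K — no shift from this change.
The individual effects push in opposite directions; without quantitative information the net direction cannot be determined.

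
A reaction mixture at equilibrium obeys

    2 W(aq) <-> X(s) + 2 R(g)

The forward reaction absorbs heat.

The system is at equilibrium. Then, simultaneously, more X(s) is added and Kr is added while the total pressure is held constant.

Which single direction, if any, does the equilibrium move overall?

X is a pure solid; its activity is 1 regardless of amount, so Q is unaffected — no shift from this change.
Adding inert gas at constant total pressure expands the volume and lowers every reacting partial pressure. With Δn_gas = 2 − 0 = +2, Q moves away from K toward the side with fewer gas moles, so the system shifts toward the side with more gas moles — to the right.
Only the nonzero effect(s) matter; the net shift is to the right.

right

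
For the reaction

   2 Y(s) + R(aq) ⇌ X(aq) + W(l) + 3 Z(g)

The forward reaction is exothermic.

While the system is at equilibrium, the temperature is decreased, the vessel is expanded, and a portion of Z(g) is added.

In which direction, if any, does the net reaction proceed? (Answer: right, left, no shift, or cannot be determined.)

cannot be determined

The forward reaction is exothermic. Lowering T favours the exothermic direction — shift to the right.
Gas moles: reactants 0, products 3 (Δn_gas = +3). Expansion shifts the system toward the side with more moles of gas — to the right.
Adding Z (g), a product, drives the reaction to the left.
The individual effects push in opposite directions; without quantitative information the net direction cannot be determined.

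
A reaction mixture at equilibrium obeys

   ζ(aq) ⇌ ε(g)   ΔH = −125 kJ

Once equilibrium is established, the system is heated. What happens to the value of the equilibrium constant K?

K depends on temperature via the van 't Hoff relation. The forward reaction is exothermic, so raising T decreases K.

decreases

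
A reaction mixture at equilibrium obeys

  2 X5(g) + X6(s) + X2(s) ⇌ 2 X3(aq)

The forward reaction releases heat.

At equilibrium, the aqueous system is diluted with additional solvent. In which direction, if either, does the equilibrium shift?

right

Dilution lowers every aqueous concentration by the same factor. Δn_aq = 2 − 0 = +2, so the system shifts toward the side with more dissolved moles — to the right.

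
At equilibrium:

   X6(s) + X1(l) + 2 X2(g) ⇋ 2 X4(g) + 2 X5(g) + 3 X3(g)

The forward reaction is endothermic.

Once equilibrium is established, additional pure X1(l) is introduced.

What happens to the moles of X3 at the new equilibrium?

unchanged

X1 is a pure liquid; its activity is 1 regardless of amount, so Q is unaffected — no shift from this change.
No net shift occurs, so the amount of X3 is unchanged.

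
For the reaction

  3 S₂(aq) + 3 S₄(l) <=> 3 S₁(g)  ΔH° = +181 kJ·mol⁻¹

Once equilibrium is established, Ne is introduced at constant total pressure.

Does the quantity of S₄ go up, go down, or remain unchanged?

decreases

Adding inert gas at constant total pressure expands the volume and lowers every reacting partial pressure. With Δn_gas = 3 − 0 = +3, Q moves away from K toward the side with fewer gas moles, so the system shifts toward the side with more gas moles — to the right.
The net shift is to the right. S₄ is a reactant, so its amount decreases.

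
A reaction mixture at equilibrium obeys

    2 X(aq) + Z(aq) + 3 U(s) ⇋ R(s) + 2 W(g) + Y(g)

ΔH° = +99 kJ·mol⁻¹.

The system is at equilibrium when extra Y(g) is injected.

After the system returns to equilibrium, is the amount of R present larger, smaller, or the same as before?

Adding Y (g), a product, drives the reaction to the left.
The net shift is to the left. R is a product, so its amount decreases.

decreases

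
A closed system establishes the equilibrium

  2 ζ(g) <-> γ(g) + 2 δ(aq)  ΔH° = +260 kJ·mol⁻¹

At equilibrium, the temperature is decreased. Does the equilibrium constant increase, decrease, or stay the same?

K depends on temperature via the van 't Hoff relation. The forward reaction is endothermic, so lowering T decreases K.

decreases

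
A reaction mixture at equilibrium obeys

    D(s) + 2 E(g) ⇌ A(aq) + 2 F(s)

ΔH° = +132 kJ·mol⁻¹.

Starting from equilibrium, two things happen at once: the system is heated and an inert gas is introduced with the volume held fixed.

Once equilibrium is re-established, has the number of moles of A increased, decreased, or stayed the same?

increases

The forward reaction is endothermic. Raising T favours the endothermic direction — shift to the right.
At constant volume, adding an inert gas leaves every reacting species' partial pressure unchanged, so Q is unchanged — no shift from this change.
The net shift is to the right. A is a product, so its amount increases.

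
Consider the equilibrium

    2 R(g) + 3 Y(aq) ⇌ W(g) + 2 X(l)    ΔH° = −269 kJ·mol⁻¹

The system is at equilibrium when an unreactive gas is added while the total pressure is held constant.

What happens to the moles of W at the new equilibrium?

decreases

Adding inert gas at constant total pressure expands the volume and lowers every reacting partial pressure. With Δn_gas = 1 − 2 = -1, Q moves away from K toward the side with fewer gas moles, so the system shifts toward the side with more gas moles — to the left.
The net shift is to the left. W is a product, so its amount decreases.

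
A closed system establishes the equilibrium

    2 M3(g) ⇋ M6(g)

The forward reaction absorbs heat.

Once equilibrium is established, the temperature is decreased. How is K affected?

decreases

K depends on temperature via the van 't Hoff relation. The forward reaction is endothermic, so lowering T decreases K.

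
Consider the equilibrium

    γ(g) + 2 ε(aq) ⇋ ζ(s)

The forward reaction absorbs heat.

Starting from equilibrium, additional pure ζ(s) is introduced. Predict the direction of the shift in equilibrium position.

no shift

ζ is a pure solid; its activity is 1 regardless of amount, so Q is unaffected — no shift from this change.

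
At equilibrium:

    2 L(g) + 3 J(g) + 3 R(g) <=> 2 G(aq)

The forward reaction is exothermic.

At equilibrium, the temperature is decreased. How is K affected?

K depends on temperature via the van 't Hoff relation. The forward reaction is exothermic, so lowering T increases K.

increases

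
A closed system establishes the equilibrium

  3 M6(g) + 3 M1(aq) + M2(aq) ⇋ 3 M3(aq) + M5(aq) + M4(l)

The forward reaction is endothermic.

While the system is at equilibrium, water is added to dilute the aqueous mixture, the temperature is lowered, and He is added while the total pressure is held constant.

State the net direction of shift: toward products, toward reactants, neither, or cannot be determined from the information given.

left

Dilution scales every aqueous concentration by the same factor. Δn_aq = 4 − 4 = 0, so Q is unchanged — no shift.
The forward reaction is endothermic. Lowering T favours the exothermic direction — shift to the left.
Adding inert gas at constant total pressure expands the volume and lowers every reacting partial pressure. With Δn_gas = 0 − 3 = -3, Q moves away from K toward the side with fewer gas moles, so the system shifts toward the side with more gas moles — to the left.
Only the nonzero effect(s) matter; the net shift is to the left.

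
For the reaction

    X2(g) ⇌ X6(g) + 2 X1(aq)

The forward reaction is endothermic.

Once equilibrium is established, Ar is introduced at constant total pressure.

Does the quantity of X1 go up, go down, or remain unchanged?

Adding inert gas at constant total pressure expands the volume, scaling every reacting partial pressure by the same factor. Δn_gas = 1 − 1 = 0, so Q is unchanged — no shift.
No net shift occurs, so the amount of X1 is unchanged.

unchanged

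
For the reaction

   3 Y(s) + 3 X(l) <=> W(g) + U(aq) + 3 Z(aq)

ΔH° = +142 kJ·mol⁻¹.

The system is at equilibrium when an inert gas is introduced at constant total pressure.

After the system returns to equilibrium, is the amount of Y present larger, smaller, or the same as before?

Adding inert gas at constant total pressure expands the volume and lowers every reacting partial pressure. With Δn_gas = 1 − 0 = +1, Q moves away from K toward the side with fewer gas moles, so the system shifts toward the side with more gas moles — to the right.
The net shift is to the right. Y is a reactant, so its amount decreases.

decreases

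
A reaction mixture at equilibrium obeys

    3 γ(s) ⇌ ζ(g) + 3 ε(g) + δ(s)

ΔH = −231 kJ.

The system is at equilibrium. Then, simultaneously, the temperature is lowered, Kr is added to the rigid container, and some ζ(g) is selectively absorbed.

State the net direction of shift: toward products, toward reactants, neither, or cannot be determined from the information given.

The forward reaction is exothermic. Lowering T favours the exothermic direction — shift to the right.
At constant volume, adding an inert gas leaves every reacting species' partial pressure unchanged, so Q is unchanged — no shift from this change.
Removing ζ (g), a product, drives the reaction to the right.
Only the nonzero effect(s) matter; the net shift is to the right.

right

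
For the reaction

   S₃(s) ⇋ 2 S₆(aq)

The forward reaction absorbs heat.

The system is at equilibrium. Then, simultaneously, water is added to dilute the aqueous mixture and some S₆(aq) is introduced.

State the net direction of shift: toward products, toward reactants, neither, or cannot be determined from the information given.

cannot be determined

Dilution lowers every aqueous concentration by the same factor. Δn_aq = 2 − 0 = +2, so the system shifts toward the side with more dissolved moles — to the right.
Adding S₆ (aq), a product, drives the reaction to the left.
The individual effects push in opposite directions; without quantitative information the net direction cannot be determined.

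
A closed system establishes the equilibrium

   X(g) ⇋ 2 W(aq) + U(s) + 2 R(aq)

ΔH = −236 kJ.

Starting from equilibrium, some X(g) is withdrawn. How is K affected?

unchanged

The equilibrium constant depends only on temperature. This perturbation may move the position of equilibrium, but since T is unchanged, K itself is unchanged.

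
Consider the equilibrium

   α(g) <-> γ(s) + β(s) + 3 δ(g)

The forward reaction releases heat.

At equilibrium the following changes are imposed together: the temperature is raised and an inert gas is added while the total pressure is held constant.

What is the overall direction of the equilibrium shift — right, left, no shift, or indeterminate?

The forward reaction is exothermic. Raising T favours the endothermic direction — shift to the left.
Adding inert gas at constant total pressure expands the volume and lowers every reacting partial pressure. With Δn_gas = 3 − 1 = +2, Q moves away from K toward the side with fewer gas moles, so the system shifts toward the side with more gas moles — to the right.
The individual effects push in opposite directions; without quantitative information the net direction cannot be determined.

cannot be determined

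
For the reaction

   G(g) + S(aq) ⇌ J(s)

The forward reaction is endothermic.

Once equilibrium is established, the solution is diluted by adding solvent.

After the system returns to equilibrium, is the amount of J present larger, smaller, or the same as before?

Dilution lowers every aqueous concentration by the same factor. Δn_aq = 0 − 1 = -1, so the system shifts toward the side with more dissolved moles — to the left.
The net shift is to the left. J is a product, so its amount decreases.

decreases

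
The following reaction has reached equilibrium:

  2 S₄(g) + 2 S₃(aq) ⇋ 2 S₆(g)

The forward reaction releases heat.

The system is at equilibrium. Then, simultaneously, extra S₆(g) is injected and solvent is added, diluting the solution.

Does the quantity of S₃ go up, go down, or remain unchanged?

Adding S₆ (g), a product, drives the reaction to the left.
Dilution lowers every aqueous concentration by the same factor. Δn_aq = 0 − 2 = -2, so the system shifts toward the side with more dissolved moles — to the left.
The net shift is to the left. S₃ is a reactant, so its amount increases.

increases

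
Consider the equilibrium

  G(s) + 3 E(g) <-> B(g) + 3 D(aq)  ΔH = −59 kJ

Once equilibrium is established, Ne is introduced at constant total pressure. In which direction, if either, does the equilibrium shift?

left

Adding inert gas at constant total pressure expands the volume and lowers every reacting partial pressure. With Δn_gas = 1 − 3 = -2, Q moves away from K toward the side with fewer gas moles, so the system shifts toward the side with more gas moles — to the left.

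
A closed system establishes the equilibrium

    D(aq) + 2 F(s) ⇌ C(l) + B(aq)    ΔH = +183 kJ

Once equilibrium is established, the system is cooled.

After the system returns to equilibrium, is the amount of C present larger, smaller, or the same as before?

decreases

The forward reaction is endothermic. Lowering T favours the exothermic direction — shift to the left.
The net shift is to the left. C is a product, so its amount decreases.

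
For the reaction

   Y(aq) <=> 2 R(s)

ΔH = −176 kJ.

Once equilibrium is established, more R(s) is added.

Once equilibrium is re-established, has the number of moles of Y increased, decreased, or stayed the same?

R is a pure solid; its activity is 1 regardless of amount, so Q is unaffected — no shift from this change.
No net shift occurs, so the amount of Y is unchanged.

unchanged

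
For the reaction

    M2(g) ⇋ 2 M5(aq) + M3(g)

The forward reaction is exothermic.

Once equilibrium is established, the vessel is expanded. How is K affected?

unchanged

The equilibrium constant depends only on temperature. This perturbation changes neither the position of equilibrium nor K.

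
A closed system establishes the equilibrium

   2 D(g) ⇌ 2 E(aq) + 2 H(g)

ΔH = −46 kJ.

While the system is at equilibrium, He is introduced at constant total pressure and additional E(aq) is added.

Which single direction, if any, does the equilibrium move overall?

Adding inert gas at constant total pressure expands the volume, scaling every reacting partial pressure by the same factor. Δn_gas = 2 − 2 = 0, so Q is unchanged — no shift.
Adding E (aq), a product, drives the reaction to the left.
Only the nonzero effect(s) matter; the net shift is to the left.

left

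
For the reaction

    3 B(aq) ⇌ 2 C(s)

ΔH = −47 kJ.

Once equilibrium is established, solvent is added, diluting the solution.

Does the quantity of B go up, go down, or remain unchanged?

Dilution lowers every aqueous concentration by the same factor. Δn_aq = 0 − 3 = -3, so the system shifts toward the side with more dissolved moles — to the left.
The net shift is to the left. B is a reactant, so its amount increases.

increases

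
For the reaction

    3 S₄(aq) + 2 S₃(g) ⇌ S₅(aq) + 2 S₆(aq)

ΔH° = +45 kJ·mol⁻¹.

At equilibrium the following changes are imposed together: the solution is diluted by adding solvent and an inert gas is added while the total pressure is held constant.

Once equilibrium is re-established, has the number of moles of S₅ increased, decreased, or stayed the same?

decreases

Dilution scales every aqueous concentration by the same factor. Δn_aq = 3 − 3 = 0, so Q is unchanged — no shift.
Adding inert gas at constant total pressure expands the volume and lowers every reacting partial pressure. With Δn_gas = 0 − 2 = -2, Q moves away from K toward the side with fewer gas moles, so the system shifts toward the side with more gas moles — to the left.
The net shift is to the left. S₅ is a product, so its amount decreases.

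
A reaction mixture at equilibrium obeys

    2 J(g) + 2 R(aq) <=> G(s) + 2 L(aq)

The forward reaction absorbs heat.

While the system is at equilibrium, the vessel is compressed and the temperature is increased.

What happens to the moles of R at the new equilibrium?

decreases

Gas moles: reactants 2, products 0 (Δn_gas = -2). Compression shifts the system toward the side with fewer moles of gas — to the right.
The forward reaction is endothermic. Raising T favours the endothermic direction — shift to the right.
The net shift is to the right. R is a reactant, so its amount decreases.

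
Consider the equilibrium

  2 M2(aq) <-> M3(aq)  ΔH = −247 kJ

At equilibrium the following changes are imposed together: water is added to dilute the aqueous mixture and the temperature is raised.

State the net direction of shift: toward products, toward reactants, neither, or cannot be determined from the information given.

left

Dilution lowers every aqueous concentration by the same factor. Δn_aq = 1 − 2 = -1, so the system shifts toward the side with more dissolved moles — to the left.
The forward reaction is exothermic. Raising T favours the endothermic direction — shift to the left.
All effects act in the same direction — net shift to the left.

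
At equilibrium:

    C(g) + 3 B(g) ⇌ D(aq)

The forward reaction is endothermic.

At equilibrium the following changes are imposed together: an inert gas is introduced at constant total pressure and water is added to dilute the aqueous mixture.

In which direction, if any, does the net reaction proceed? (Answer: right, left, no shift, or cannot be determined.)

cannot be determined

Adding inert gas at constant total pressure expands the volume and lowers every reacting partial pressure. With Δn_gas = 0 − 4 = -4, Q moves away from K toward the side with fewer gas moles, so the system shifts toward the side with more gas moles — to the left.
Dilution lowers every aqueous concentration by the same factor. Δn_aq = 1 − 0 = +1, so the system shifts toward the side with more dissolved moles — to the right.
The individual effects push in opposite directions; without quantitative information the net direction cannot be determined.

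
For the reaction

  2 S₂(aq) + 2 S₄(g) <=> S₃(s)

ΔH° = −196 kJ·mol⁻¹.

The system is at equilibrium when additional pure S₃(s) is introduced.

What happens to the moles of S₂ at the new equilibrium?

S₃ is a pure solid; its activity is 1 regardless of amount, so Q is unaffected — no shift from this change.
No net shift occurs, so the amount of S₂ is unchanged.

unchanged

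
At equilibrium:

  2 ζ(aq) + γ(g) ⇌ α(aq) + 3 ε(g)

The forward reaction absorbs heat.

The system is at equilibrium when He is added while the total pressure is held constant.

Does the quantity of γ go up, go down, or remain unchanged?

Adding inert gas at constant total pressure expands the volume and lowers every reacting partial pressure. With Δn_gas = 3 − 1 = +2, Q moves away from K toward the side with fewer gas moles, so the system shifts toward the side with more gas moles — to the right.
The net shift is to the right. γ is a reactant, so its amount decreases.

decreases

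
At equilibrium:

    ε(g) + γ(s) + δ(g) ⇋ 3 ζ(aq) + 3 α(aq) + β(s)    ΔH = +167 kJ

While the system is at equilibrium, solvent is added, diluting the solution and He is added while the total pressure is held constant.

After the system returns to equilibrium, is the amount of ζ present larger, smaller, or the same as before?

cannot be determined

Dilution lowers every aqueous concentration by the same factor. Δn_aq = 6 − 0 = +6, so the system shifts toward the side with more dissolved moles — to the right.
Adding inert gas at constant total pressure expands the volume and lowers every reacting partial pressure. With Δn_gas = 0 − 2 = -2, Q moves away from K toward the side with fewer gas moles, so the system shifts toward the side with more gas moles — to the left.
The two effects oppose each other, so the net shift — and hence the change in ζ — cannot be determined from the given information.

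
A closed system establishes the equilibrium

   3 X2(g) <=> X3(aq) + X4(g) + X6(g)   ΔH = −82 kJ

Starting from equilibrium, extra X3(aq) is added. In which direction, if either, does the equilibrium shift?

Adding X3 (aq), a product, drives the reaction to the left.

left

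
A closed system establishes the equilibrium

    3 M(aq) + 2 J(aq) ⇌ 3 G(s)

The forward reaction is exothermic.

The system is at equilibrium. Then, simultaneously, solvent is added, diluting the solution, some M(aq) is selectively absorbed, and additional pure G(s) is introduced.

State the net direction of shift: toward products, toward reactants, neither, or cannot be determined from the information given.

Dilution lowers every aqueous concentration by the same factor. Δn_aq = 0 − 5 = -5, so the system shifts toward the side with more dissolved moles — to the left.
Removing M (aq), a reactant, drives the reaction to the left.
G is a pure solid; its activity is 1 regardless of amount, so Q is unaffected — no shift from this change.
Only the nonzero effect(s) matter; the net shift is to the left.

left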